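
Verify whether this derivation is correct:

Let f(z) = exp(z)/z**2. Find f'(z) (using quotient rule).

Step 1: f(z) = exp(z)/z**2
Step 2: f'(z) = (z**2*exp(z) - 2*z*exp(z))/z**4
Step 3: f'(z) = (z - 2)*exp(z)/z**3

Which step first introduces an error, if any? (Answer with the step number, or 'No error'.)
No error

All steps in this derivation are correct.
The final answer f'(z) = (z - 2)*exp(z)/z**3 is valid.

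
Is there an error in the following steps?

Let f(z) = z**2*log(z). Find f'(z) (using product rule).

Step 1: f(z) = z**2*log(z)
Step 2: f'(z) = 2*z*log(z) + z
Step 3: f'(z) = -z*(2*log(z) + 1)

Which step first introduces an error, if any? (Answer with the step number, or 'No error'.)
Step 3

Step 3 is incorrect due to a sign flip.
The step shows: -z*(2*log(z) + 1)
The correct value should be: z*(2*log(z) + 1)

Explanation: The sign of the whole expression was flipped: the term z*(2*log(z) + 1) was incorrectly written as -z*(2*log(z) + 1)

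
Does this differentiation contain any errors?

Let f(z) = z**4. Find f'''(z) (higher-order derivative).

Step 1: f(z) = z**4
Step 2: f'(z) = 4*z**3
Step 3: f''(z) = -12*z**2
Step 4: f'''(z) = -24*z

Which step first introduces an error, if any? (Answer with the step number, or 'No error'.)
Step 3

Step 3 is incorrect due to a sign flip.
The step shows: -12*z**2
The correct value should be: 12*z**2

Explanation: The sign of the whole expression was flipped: the term 12*z**2 was incorrectly written as -12*z**2
The later steps are derived from this incorrect expression, so the error originates in Step 3.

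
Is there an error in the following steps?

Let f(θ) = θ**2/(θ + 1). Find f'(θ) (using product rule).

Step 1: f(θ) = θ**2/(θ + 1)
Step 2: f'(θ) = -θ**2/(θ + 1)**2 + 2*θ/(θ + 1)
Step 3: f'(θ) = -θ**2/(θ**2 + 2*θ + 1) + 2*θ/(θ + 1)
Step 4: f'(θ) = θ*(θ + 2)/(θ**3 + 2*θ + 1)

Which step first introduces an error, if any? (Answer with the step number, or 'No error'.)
Step 4

Step 4 is incorrect due to a wrong exponent.
The step shows: θ*(θ + 2)/(θ**3 + 2*θ + 1)
The correct value should be: θ*(θ + 2)/(θ**2 + 2*θ + 1)

Explanation: The exponent 2 on θ was incorrectly written as 3: the term θ*(θ + 2)/(θ**2 + 2*θ + 1) was incorrectly written as θ*(θ + 2)/(θ**3 + 2*θ + 1)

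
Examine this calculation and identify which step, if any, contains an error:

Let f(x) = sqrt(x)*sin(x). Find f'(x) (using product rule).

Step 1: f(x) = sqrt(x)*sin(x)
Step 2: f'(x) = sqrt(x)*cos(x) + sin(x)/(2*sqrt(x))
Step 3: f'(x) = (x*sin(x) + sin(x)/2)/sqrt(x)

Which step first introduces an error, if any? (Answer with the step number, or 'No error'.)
Step 3

Step 3 is incorrect due to a wrong trig function.
The step shows: (x*sin(x) + sin(x)/2)/sqrt(x)
The correct value should be: (x*cos(x) + sin(x)/2)/sqrt(x)

Explanation: cos(x) was incorrectly written as sin(x): the term (x*cos(x) + sin(x)/2)/sqrt(x) was incorrectly written as (x*sin(x) + sin(x)/2)/sqrt(x)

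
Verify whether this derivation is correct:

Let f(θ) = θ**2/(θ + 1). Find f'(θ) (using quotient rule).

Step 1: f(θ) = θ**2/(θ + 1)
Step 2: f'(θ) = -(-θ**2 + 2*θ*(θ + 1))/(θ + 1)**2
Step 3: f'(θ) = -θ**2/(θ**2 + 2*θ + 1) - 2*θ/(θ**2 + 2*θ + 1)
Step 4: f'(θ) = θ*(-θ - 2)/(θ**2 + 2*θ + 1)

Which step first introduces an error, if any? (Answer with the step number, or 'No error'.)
Step 2

Step 2 is incorrect due to a sign flip.
The step shows: -(-θ**2 + 2*θ*(θ + 1))/(θ + 1)**2
The correct value should be: (-θ**2 + 2*θ*(θ + 1))/(θ + 1)**2

Explanation: The sign of the whole expression was flipped: the term (-θ**2 + 2*θ*(θ + 1))/(θ + 1)**2 was incorrectly written as -(-θ**2 + 2*θ*(θ + 1))/(θ + 1)**2
The later steps are derived from this incorrect expression, so the error originates in Step 2.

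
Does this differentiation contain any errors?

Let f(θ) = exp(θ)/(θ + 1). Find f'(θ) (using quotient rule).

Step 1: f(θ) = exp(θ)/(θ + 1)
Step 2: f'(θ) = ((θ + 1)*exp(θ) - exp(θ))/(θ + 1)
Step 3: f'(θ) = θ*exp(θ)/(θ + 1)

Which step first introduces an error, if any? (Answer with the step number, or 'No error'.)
Step 2

Step 2 is incorrect due to a wrong exponent.
The step shows: ((θ + 1)*exp(θ) - exp(θ))/(θ + 1)
The correct value should be: ((θ + 1)*exp(θ) - exp(θ))/(θ + 1)**2

Explanation: The exponent -2 on θ + 1 was incorrectly written as -1: the term ((θ + 1)*exp(θ) - exp(θ))/(θ + 1)**2 was incorrectly written as ((θ + 1)*exp(θ) - exp(θ))/(θ + 1)
The later steps are derived from this incorrect expression, so the error originates in Step 2.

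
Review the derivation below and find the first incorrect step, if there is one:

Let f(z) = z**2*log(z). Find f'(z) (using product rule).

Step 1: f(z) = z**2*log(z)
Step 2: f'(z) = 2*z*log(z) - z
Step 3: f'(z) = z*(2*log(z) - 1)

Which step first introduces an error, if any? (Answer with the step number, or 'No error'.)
Step 2

Step 2 is incorrect due to a sign flip.
The step shows: 2*z*log(z) - z
The correct value should be: 2*z*log(z) + z

Explanation: The sign of one term was flipped: the term z was incorrectly written as -z
The later steps are derived from this incorrect expression, so the error originates in Step 2.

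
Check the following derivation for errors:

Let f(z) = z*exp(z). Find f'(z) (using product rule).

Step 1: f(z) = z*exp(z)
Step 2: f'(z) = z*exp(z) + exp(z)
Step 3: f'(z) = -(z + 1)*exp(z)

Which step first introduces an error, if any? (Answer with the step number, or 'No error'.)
Step 3

Step 3 is incorrect due to a sign flip.
The step shows: -(z + 1)*exp(z)
The correct value should be: (z + 1)*exp(z)

Explanation: The sign of the whole expression was flipped: the term (z + 1)*exp(z) was incorrectly written as -(z + 1)*exp(z)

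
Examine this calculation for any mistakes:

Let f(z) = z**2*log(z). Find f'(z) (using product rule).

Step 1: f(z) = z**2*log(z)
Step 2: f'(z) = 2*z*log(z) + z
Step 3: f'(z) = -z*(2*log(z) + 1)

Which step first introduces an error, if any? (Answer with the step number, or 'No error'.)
Step 3

Step 3 is incorrect due to a sign flip.
The step shows: -z*(2*log(z) + 1)
The correct value should be: z*(2*log(z) + 1)

Explanation: The sign of the whole expression was flipped: the term z*(2*log(z) + 1) was incorrectly written as -z*(2*log(z) + 1)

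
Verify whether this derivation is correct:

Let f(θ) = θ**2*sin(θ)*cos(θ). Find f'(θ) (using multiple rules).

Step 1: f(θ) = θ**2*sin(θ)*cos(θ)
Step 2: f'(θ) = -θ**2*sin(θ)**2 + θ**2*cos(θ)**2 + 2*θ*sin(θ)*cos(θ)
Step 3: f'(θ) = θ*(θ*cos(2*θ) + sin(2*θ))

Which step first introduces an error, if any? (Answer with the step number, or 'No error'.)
No error

All steps in this derivation are correct.
The final answer f'(θ) = θ*(θ*cos(2*θ) + sin(2*θ)) is valid.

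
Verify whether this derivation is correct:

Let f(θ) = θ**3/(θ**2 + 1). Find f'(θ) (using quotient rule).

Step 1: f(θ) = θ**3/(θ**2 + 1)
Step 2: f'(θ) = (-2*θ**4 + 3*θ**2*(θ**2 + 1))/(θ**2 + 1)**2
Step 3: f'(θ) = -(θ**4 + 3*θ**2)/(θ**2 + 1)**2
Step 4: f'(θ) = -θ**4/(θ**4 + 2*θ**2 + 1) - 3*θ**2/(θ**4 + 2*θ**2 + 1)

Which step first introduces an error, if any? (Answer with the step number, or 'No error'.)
Step 3

Step 3 is incorrect due to a sign flip.
The step shows: -(θ**4 + 3*θ**2)/(θ**2 + 1)**2
The correct value should be: (θ**4 + 3*θ**2)/(θ**2 + 1)**2

Explanation: The sign of the whole expression was flipped: the term (θ**4 + 3*θ**2)/(θ**2 + 1)**2 was incorrectly written as -(θ**4 + 3*θ**2)/(θ**2 + 1)**2
The later steps are derived from this incorrect expression, so the error originates in Step 3.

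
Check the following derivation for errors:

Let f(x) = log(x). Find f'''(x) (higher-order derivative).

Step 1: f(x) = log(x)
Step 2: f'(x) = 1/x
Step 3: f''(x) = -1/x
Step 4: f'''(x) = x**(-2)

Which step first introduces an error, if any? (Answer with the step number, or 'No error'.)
Step 3

Step 3 is incorrect due to a wrong exponent.
The step shows: -1/x
The correct value should be: -1/x**2

Explanation: The exponent -2 on x was incorrectly written as -1: the term -1/x**2 was incorrectly written as -1/x
The later steps are derived from this incorrect expression, so the error originates in Step 3.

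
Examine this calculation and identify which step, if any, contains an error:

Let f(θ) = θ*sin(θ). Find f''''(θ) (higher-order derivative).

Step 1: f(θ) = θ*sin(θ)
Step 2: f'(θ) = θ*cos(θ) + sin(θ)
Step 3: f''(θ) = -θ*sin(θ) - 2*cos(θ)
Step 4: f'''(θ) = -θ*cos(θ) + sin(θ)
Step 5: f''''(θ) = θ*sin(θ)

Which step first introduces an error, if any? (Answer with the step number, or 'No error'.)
Step 3

Step 3 is incorrect due to a sign flip.
The step shows: -θ*sin(θ) - 2*cos(θ)
The correct value should be: -θ*sin(θ) + 2*cos(θ)

Explanation: The sign of one term was flipped: the term 2*cos(θ) was incorrectly written as -2*cos(θ)
The later steps are derived from this incorrect expression, so the error originates in Step 3.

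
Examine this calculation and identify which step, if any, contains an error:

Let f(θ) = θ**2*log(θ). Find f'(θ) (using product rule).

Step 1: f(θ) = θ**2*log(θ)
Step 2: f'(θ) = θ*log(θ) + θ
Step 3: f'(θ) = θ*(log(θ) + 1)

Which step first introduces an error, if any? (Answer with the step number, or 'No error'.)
Step 2

Step 2 is incorrect due to a wrong coefficient.
The step shows: θ*log(θ) + θ
The correct value should be: 2*θ*log(θ) + θ

Explanation: The coefficient 2 was incorrectly written as 1: the term 2*θ*log(θ) was incorrectly written as θ*log(θ)
The later steps are derived from this incorrect expression, so the error originates in Step 2.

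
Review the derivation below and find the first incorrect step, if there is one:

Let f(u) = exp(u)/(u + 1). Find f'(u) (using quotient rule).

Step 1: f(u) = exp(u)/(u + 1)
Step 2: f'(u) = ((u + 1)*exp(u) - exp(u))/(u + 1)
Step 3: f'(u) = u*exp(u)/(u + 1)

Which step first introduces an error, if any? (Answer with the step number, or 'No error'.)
Step 2

Step 2 is incorrect due to a wrong exponent.
The step shows: ((u + 1)*exp(u) - exp(u))/(u + 1)
The correct value should be: ((u + 1)*exp(u) - exp(u))/(u + 1)**2

Explanation: The exponent -2 on u + 1 was incorrectly written as -1: the term ((u + 1)*exp(u) - exp(u))/(u + 1)**2 was incorrectly written as ((u + 1)*exp(u) - exp(u))/(u + 1)
The later steps are derived from this incorrect expression, so the error originates in Step 2.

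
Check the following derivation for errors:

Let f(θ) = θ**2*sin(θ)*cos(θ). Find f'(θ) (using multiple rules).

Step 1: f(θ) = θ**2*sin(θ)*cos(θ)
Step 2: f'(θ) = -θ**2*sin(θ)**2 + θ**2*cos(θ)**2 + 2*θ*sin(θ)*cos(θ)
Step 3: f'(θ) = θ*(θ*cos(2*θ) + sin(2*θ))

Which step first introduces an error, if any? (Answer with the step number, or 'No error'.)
No error

All steps in this derivation are correct.
The final answer f'(θ) = θ*(θ*cos(2*θ) + sin(2*θ)) is valid.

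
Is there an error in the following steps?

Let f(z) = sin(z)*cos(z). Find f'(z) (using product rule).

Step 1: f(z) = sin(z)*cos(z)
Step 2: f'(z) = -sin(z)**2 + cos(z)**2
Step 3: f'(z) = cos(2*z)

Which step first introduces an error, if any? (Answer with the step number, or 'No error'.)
No error

All steps in this derivation are correct.
The final answer f'(z) = cos(2*z) is valid.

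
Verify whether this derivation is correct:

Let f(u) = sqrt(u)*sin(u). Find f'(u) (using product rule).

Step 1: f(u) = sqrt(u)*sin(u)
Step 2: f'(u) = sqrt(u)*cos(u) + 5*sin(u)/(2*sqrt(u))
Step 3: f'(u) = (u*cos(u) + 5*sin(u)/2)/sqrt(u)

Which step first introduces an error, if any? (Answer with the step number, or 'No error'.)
Step 2

Step 2 is incorrect due to a wrong coefficient.
The step shows: sqrt(u)*cos(u) + 5*sin(u)/(2*sqrt(u))
The correct value should be: sqrt(u)*cos(u) + sin(u)/(2*sqrt(u))

Explanation: The coefficient 1/2 was incorrectly written as 5/2: the term sin(u)/(2*sqrt(u)) was incorrectly written as 5*sin(u)/(2*sqrt(u))
The later steps are derived from this incorrect expression, so the error originates in Step 2.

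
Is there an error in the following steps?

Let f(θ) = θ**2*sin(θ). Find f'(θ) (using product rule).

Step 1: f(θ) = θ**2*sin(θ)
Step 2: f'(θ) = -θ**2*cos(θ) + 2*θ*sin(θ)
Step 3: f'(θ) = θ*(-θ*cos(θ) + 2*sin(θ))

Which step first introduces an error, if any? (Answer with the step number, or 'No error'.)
Step 2

Step 2 is incorrect due to a sign flip.
The step shows: -θ**2*cos(θ) + 2*θ*sin(θ)
The correct value should be: θ**2*cos(θ) + 2*θ*sin(θ)

Explanation: The sign of one term was flipped: the term θ**2*cos(θ) was incorrectly written as -θ**2*cos(θ)
The later steps are derived from this incorrect expression, so the error originates in Step 2.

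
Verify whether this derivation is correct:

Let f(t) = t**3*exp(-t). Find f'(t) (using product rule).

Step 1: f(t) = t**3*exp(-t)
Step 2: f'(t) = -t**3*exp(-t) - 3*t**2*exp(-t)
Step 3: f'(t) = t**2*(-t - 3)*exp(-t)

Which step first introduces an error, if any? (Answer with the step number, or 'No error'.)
Step 2

Step 2 is incorrect due to a sign flip.
The step shows: -t**3*exp(-t) - 3*t**2*exp(-t)
The correct value should be: -t**3*exp(-t) + 3*t**2*exp(-t)

Explanation: The sign of one term was flipped: the term 3*t**2*exp(-t) was incorrectly written as -3*t**2*exp(-t)
The later steps are derived from this incorrect expression, so the error originates in Step 2.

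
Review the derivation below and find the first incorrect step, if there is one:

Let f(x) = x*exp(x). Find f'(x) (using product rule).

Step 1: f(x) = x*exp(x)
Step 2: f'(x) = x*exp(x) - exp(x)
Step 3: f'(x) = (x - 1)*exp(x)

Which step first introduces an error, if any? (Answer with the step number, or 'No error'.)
Step 2

Step 2 is incorrect due to a sign flip.
The step shows: x*exp(x) - exp(x)
The correct value should be: x*exp(x) + exp(x)

Explanation: The sign of one term was flipped: the term exp(x) was incorrectly written as -exp(x)
The later steps are derived from this incorrect expression, so the error originates in Step 2.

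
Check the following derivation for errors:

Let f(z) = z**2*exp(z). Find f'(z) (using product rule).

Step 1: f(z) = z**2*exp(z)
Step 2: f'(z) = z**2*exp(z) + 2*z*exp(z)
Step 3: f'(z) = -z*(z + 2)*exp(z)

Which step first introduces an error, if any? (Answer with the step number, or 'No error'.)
Step 3

Step 3 is incorrect due to a sign flip.
The step shows: -z*(z + 2)*exp(z)
The correct value should be: z*(z + 2)*exp(z)

Explanation: The sign of the whole expression was flipped: the term z*(z + 2)*exp(z) was incorrectly written as -z*(z + 2)*exp(z)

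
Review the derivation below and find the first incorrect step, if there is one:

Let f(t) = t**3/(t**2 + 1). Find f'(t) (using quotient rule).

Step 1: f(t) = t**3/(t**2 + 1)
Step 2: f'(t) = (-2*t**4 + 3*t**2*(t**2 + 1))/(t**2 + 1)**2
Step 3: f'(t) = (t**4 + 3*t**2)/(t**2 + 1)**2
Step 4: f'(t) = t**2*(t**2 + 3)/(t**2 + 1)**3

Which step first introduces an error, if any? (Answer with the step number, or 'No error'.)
Step 4

Step 4 is incorrect due to a wrong exponent.
The step shows: t**2*(t**2 + 3)/(t**2 + 1)**3
The correct value should be: t**2*(t**2 + 3)/(t**2 + 1)**2

Explanation: The exponent -2 on t**2 + 1 was incorrectly written as -3: the term t**2*(t**2 + 3)/(t**2 + 1)**2 was incorrectly written as t**2*(t**2 + 3)/(t**2 + 1)**3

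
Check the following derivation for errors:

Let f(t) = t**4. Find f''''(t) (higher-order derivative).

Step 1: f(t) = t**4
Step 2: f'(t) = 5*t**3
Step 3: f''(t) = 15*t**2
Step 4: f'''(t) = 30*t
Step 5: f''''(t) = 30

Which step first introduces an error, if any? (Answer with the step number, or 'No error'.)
Step 2

Step 2 is incorrect due to a wrong coefficient.
The step shows: 5*t**3
The correct value should be: 4*t**3

Explanation: The coefficient 4 was incorrectly written as 5: the term 4*t**3 was incorrectly written as 5*t**3
The later steps are derived from this incorrect expression, so the error originates in Step 2.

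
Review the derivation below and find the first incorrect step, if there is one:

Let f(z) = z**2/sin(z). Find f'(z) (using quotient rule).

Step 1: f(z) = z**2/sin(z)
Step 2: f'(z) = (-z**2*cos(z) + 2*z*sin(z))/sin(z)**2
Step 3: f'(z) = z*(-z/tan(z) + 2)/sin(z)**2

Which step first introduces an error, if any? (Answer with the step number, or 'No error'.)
Step 3

Step 3 is incorrect due to a wrong exponent.
The step shows: z*(-z/tan(z) + 2)/sin(z)**2
The correct value should be: z*(-z/tan(z) + 2)/sin(z)

Explanation: The exponent -1 on sin(z) was incorrectly written as -2: the term z*(-z/tan(z) + 2)/sin(z) was incorrectly written as z*(-z/tan(z) + 2)/sin(z)**2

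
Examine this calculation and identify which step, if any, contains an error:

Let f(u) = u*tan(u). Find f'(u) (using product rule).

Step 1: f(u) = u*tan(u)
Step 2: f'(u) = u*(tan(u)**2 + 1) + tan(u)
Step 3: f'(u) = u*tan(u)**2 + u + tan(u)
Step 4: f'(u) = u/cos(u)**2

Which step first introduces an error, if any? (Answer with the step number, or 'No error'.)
Step 4

Step 4 is incorrect due to a dropped term.
The step shows: u/cos(u)**2
The correct value should be: u/cos(u)**2 + tan(u)

Explanation: A term was dropped: the term tan(u) was incorrectly omitted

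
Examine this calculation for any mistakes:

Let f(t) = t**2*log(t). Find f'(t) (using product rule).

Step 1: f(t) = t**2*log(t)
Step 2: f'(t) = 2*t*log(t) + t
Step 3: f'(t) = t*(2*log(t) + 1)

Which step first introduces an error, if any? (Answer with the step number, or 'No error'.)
No error

All steps in this derivation are correct.
The final answer f'(t) = t*(2*log(t) + 1) is valid.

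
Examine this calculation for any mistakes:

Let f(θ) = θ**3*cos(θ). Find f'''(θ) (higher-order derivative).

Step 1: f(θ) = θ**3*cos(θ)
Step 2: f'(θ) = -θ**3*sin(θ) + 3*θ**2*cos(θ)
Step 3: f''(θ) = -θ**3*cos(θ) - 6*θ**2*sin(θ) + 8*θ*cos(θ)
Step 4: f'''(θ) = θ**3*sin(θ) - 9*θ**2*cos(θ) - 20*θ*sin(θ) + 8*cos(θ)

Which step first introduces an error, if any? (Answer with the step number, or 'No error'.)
Step 3

Step 3 is incorrect due to a wrong coefficient.
The step shows: -θ**3*cos(θ) - 6*θ**2*sin(θ) + 8*θ*cos(θ)
The correct value should be: -θ**3*cos(θ) - 6*θ**2*sin(θ) + 6*θ*cos(θ)

Explanation: The coefficient 6 was incorrectly written as 8: the term 6*θ*cos(θ) was incorrectly written as 8*θ*cos(θ)
The later steps are derived from this incorrect expression, so the error originates in Step 3.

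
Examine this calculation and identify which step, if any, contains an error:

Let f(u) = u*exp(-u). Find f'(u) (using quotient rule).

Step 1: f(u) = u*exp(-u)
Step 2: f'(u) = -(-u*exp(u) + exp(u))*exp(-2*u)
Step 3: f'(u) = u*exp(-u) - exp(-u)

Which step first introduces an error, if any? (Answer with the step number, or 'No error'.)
Step 2

Step 2 is incorrect due to a sign flip.
The step shows: -(-u*exp(u) + exp(u))*exp(-2*u)
The correct value should be: (-u*exp(u) + exp(u))*exp(-2*u)

Explanation: The sign of the whole expression was flipped: the term (-u*exp(u) + exp(u))*exp(-2*u) was incorrectly written as -(-u*exp(u) + exp(u))*exp(-2*u)
The later steps are derived from this incorrect expression, so the error originates in Step 2.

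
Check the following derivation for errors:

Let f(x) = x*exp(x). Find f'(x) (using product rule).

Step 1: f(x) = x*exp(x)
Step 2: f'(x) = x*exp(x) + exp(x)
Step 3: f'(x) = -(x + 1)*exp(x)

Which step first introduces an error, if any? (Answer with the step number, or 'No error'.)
Step 3

Step 3 is incorrect due to a sign flip.
The step shows: -(x + 1)*exp(x)
The correct value should be: (x + 1)*exp(x)

Explanation: The sign of the whole expression was flipped: the term (x + 1)*exp(x) was incorrectly written as -(x + 1)*exp(x)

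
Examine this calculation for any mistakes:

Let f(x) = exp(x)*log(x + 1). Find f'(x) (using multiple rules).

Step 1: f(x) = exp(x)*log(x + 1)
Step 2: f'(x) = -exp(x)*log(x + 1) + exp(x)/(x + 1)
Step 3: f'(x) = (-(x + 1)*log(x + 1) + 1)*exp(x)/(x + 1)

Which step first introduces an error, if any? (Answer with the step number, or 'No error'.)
Step 2

Step 2 is incorrect due to a sign flip.
The step shows: -exp(x)*log(x + 1) + exp(x)/(x + 1)
The correct value should be: exp(x)*log(x + 1) + exp(x)/(x + 1)

Explanation: The sign of one term was flipped: the term exp(x)*log(x + 1) was incorrectly written as -exp(x)*log(x + 1)
The later steps are derived from this incorrect expression, so the error originates in Step 2.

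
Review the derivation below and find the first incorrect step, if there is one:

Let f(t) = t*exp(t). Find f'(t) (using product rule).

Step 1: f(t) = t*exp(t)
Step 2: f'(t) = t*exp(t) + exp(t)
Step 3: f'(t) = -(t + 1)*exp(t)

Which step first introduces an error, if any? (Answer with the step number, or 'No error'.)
Step 3

Step 3 is incorrect due to a sign flip.
The step shows: -(t + 1)*exp(t)
The correct value should be: (t + 1)*exp(t)

Explanation: The sign of the whole expression was flipped: the term (t + 1)*exp(t) was incorrectly written as -(t + 1)*exp(t)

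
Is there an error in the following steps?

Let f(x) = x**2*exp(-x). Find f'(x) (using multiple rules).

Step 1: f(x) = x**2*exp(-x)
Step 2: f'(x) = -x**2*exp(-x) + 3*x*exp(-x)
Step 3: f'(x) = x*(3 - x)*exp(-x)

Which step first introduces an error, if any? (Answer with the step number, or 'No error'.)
Step 2

Step 2 is incorrect due to a wrong coefficient.
The step shows: -x**2*exp(-x) + 3*x*exp(-x)
The correct value should be: -x**2*exp(-x) + 2*x*exp(-x)

Explanation: The coefficient 2 was incorrectly written as 3: the term 2*x*exp(-x) was incorrectly written as 3*x*exp(-x)
The later steps are derived from this incorrect expression, so the error originates in Step 2.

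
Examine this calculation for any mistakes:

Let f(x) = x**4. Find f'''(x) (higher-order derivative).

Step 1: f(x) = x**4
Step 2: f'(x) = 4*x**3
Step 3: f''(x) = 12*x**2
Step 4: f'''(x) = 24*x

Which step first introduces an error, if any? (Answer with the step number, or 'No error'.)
No error

All steps in this derivation are correct.
The final answer f'''(x) = 24*x is valid.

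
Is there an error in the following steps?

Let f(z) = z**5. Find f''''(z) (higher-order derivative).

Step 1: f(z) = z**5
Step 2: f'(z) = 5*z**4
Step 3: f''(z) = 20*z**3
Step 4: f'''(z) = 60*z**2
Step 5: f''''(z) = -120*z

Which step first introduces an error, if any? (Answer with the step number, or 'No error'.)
Step 5

Step 5 is incorrect due to a sign flip.
The step shows: -120*z
The correct value should be: 120*z

Explanation: The sign of the whole expression was flipped: the term 120*z was incorrectly written as -120*z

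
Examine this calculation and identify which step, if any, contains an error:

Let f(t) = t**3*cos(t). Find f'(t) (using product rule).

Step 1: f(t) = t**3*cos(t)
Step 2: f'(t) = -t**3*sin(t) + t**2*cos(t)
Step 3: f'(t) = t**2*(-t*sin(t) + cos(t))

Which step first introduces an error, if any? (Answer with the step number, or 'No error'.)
Step 2

Step 2 is incorrect due to a wrong coefficient.
The step shows: -t**3*sin(t) + t**2*cos(t)
The correct value should be: -t**3*sin(t) + 3*t**2*cos(t)

Explanation: The coefficient 3 was incorrectly written as 1: the term 3*t**2*cos(t) was incorrectly written as t**2*cos(t)
The later steps are derived from this incorrect expression, so the error originates in Step 2.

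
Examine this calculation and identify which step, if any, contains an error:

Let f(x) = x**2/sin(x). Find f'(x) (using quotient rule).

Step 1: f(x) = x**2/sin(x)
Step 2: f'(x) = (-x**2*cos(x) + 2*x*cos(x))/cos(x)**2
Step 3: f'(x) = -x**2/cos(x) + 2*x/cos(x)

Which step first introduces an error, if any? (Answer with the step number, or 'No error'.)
Step 2

Step 2 is incorrect due to a wrong trig function.
The step shows: (-x**2*cos(x) + 2*x*cos(x))/cos(x)**2
The correct value should be: (-x**2*cos(x) + 2*x*sin(x))/sin(x)**2

Explanation: sin(x) was incorrectly written as cos(x): the term (-x**2*cos(x) + 2*x*sin(x))/sin(x)**2 was incorrectly written as (-x**2*cos(x) + 2*x*cos(x))/cos(x)**2
The later steps are derived from this incorrect expression, so the error originates in Step 2.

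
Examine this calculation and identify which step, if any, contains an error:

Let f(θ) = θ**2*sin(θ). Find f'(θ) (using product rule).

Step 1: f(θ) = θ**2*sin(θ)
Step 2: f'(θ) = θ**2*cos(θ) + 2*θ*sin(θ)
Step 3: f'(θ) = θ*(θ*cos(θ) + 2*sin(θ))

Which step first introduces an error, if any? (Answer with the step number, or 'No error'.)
No error

All steps in this derivation are correct.
The final answer f'(θ) = θ*(θ*cos(θ) + 2*sin(θ)) is valid.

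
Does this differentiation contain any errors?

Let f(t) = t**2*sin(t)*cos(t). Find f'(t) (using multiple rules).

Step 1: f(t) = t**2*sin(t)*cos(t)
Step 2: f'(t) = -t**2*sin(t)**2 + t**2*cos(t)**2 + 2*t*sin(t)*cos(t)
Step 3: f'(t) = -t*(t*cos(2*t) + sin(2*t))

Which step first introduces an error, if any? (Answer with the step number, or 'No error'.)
Step 3

Step 3 is incorrect due to a sign flip.
The step shows: -t*(t*cos(2*t) + sin(2*t))
The correct value should be: t*(t*cos(2*t) + sin(2*t))

Explanation: The sign of the whole expression was flipped: the term t*(t*cos(2*t) + sin(2*t)) was incorrectly written as -t*(t*cos(2*t) + sin(2*t))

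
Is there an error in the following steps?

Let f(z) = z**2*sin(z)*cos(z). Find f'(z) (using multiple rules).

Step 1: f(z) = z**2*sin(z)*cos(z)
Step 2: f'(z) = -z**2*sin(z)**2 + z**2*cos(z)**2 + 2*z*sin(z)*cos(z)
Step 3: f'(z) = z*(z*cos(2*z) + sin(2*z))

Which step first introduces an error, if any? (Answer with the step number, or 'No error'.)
No error

All steps in this derivation are correct.
The final answer f'(z) = z*(z*cos(2*z) + sin(2*z)) is valid.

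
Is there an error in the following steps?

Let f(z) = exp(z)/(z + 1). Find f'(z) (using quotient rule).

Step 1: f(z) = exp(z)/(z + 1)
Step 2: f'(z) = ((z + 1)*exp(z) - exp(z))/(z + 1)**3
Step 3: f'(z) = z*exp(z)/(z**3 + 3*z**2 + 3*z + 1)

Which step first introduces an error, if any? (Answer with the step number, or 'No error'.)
Step 2

Step 2 is incorrect due to a wrong exponent.
The step shows: ((z + 1)*exp(z) - exp(z))/(z + 1)**3
The correct value should be: ((z + 1)*exp(z) - exp(z))/(z + 1)**2

Explanation: The exponent -2 on z + 1 was incorrectly written as -3: the term ((z + 1)*exp(z) - exp(z))/(z + 1)**2 was incorrectly written as ((z + 1)*exp(z) - exp(z))/(z + 1)**3
The later steps are derived from this incorrect expression, so the error originates in Step 2.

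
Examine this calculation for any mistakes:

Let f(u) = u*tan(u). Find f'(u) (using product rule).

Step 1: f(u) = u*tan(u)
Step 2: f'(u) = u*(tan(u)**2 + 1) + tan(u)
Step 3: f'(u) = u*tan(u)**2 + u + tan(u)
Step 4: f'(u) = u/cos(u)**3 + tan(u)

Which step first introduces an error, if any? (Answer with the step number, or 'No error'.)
Step 4

Step 4 is incorrect due to a wrong exponent.
The step shows: u/cos(u)**3 + tan(u)
The correct value should be: u/cos(u)**2 + tan(u)

Explanation: The exponent -2 on cos(u) was incorrectly written as -3: the term u/cos(u)**2 was incorrectly written as u/cos(u)**3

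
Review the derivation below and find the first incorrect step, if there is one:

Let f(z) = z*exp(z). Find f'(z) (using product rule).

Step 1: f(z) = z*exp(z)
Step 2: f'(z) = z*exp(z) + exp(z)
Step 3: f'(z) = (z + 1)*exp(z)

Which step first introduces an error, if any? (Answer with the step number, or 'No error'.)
No error

All steps in this derivation are correct.
The final answer f'(z) = (z + 1)*exp(z) is valid.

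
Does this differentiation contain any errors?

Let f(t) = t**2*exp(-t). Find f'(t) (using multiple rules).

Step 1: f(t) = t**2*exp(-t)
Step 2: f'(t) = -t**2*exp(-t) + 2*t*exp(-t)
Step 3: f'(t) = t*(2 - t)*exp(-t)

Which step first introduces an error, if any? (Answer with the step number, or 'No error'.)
No error

All steps in this derivation are correct.
The final answer f'(t) = t*(2 - t)*exp(-t) is valid.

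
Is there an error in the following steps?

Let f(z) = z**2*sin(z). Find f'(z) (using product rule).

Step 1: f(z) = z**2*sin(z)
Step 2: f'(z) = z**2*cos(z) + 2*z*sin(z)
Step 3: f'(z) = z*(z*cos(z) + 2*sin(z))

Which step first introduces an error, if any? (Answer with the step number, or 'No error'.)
No error

All steps in this derivation are correct.
The final answer f'(z) = z*(z*cos(z) + 2*sin(z)) is valid.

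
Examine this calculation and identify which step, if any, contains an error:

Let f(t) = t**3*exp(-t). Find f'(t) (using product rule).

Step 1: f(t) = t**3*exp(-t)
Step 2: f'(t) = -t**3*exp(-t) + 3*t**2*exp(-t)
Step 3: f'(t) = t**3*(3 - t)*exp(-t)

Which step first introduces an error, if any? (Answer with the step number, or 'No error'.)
Step 3

Step 3 is incorrect due to a wrong exponent.
The step shows: t**3*(3 - t)*exp(-t)
The correct value should be: t**2*(3 - t)*exp(-t)

Explanation: The exponent 2 on t was incorrectly written as 3: the term t**2*(3 - t)*exp(-t) was incorrectly written as t**3*(3 - t)*exp(-t)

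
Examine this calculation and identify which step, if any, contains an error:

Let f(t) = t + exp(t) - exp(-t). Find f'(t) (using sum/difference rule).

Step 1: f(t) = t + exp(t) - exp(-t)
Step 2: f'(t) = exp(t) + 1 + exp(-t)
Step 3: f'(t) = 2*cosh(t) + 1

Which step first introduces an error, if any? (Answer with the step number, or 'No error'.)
No error

All steps in this derivation are correct.
The final answer f'(t) = 2*cosh(t) + 1 is valid.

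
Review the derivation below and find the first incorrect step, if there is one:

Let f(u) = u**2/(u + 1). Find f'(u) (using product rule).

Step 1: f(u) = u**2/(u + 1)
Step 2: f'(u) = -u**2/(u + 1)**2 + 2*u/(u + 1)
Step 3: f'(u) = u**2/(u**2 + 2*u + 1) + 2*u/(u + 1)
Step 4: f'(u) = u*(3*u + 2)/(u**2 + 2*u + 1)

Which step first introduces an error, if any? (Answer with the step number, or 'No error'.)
Step 3

Step 3 is incorrect due to a sign flip.
The step shows: u**2/(u**2 + 2*u + 1) + 2*u/(u + 1)
The correct value should be: -u**2/(u**2 + 2*u + 1) + 2*u/(u + 1)

Explanation: The sign of one term was flipped: the term -u**2/(u**2 + 2*u + 1) was incorrectly written as u**2/(u**2 + 2*u + 1)
The later steps are derived from this incorrect expression, so the error originates in Step 3.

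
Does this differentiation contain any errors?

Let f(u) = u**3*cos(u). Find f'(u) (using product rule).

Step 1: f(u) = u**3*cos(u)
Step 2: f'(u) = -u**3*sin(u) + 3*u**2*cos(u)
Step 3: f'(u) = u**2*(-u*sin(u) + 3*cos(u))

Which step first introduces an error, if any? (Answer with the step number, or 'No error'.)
No error

All steps in this derivation are correct.
The final answer f'(u) = u**2*(-u*sin(u) + 3*cos(u)) is valid.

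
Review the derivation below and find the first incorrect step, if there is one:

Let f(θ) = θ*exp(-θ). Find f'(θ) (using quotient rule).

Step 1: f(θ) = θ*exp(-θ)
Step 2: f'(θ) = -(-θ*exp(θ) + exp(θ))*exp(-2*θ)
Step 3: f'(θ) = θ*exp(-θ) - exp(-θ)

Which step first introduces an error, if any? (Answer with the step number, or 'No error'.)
Step 2

Step 2 is incorrect due to a sign flip.
The step shows: -(-θ*exp(θ) + exp(θ))*exp(-2*θ)
The correct value should be: (-θ*exp(θ) + exp(θ))*exp(-2*θ)

Explanation: The sign of the whole expression was flipped: the term (-θ*exp(θ) + exp(θ))*exp(-2*θ) was incorrectly written as -(-θ*exp(θ) + exp(θ))*exp(-2*θ)
The later steps are derived from this incorrect expression, so the error originates in Step 2.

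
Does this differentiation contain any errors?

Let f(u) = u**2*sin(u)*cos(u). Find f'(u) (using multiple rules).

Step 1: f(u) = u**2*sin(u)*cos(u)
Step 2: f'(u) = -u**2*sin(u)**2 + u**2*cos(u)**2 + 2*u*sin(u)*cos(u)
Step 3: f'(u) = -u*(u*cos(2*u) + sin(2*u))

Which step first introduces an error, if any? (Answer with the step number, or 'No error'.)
Step 3

Step 3 is incorrect due to a sign flip.
The step shows: -u*(u*cos(2*u) + sin(2*u))
The correct value should be: u*(u*cos(2*u) + sin(2*u))

Explanation: The sign of the whole expression was flipped: the term u*(u*cos(2*u) + sin(2*u)) was incorrectly written as -u*(u*cos(2*u) + sin(2*u))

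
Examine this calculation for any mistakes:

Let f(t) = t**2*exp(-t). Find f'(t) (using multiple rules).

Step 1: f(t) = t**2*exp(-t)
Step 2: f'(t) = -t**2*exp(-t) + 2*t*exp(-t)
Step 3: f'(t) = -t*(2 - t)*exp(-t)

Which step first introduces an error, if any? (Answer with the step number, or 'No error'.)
Step 3

Step 3 is incorrect due to a sign flip.
The step shows: -t*(2 - t)*exp(-t)
The correct value should be: t*(2 - t)*exp(-t)

Explanation: The sign of the whole expression was flipped: the term t*(2 - t)*exp(-t) was incorrectly written as -t*(2 - t)*exp(-t)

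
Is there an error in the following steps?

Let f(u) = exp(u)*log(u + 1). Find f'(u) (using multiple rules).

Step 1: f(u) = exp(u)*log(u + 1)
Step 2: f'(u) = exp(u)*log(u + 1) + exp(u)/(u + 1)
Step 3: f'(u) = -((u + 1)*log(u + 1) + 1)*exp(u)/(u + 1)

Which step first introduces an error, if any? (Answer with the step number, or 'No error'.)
Step 3

Step 3 is incorrect due to a sign flip.
The step shows: -((u + 1)*log(u + 1) + 1)*exp(u)/(u + 1)
The correct value should be: ((u + 1)*log(u + 1) + 1)*exp(u)/(u + 1)

Explanation: The sign of the whole expression was flipped: the term ((u + 1)*log(u + 1) + 1)*exp(u)/(u + 1) was incorrectly written as -((u + 1)*log(u + 1) + 1)*exp(u)/(u + 1)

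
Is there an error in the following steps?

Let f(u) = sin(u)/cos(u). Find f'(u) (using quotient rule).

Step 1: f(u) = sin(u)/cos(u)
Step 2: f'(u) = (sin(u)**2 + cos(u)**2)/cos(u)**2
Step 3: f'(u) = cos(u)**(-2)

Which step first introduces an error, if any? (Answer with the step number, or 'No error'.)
No error

All steps in this derivation are correct.
The final answer f'(u) = cos(u)**(-2) is valid.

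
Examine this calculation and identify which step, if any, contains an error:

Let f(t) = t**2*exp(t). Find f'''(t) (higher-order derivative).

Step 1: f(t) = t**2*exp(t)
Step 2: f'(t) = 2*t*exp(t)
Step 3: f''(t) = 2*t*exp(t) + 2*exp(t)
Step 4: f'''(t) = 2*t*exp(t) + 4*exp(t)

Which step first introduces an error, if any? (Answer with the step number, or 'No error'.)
Step 2

Step 2 is incorrect due to a dropped term.
The step shows: 2*t*exp(t)
The correct value should be: t**2*exp(t) + 2*t*exp(t)

Explanation: A term was dropped: the term t**2*exp(t) was incorrectly omitted
The later steps are derived from this incorrect expression, so the error originates in Step 2.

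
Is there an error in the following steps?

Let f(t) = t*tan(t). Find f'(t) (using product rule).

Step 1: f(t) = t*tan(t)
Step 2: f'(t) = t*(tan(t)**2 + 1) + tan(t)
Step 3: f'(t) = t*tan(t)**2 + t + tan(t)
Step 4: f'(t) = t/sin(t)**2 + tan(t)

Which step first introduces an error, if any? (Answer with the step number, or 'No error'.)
Step 4

Step 4 is incorrect due to a wrong trig function.
The step shows: t/sin(t)**2 + tan(t)
The correct value should be: t/cos(t)**2 + tan(t)

Explanation: cos(t) was incorrectly written as sin(t): the term t/cos(t)**2 was incorrectly written as t/sin(t)**2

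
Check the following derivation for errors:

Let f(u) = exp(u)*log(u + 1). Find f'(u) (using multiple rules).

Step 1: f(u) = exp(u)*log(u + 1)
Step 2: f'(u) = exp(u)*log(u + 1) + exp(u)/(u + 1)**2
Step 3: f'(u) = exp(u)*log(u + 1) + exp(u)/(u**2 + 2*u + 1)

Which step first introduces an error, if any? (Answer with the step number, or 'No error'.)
Step 2

Step 2 is incorrect due to a wrong exponent.
The step shows: exp(u)*log(u + 1) + exp(u)/(u + 1)**2
The correct value should be: exp(u)*log(u + 1) + exp(u)/(u + 1)

Explanation: The exponent -1 on u + 1 was incorrectly written as -2: the term exp(u)/(u + 1) was incorrectly written as exp(u)/(u + 1)**2
The later steps are derived from this incorrect expression, so the error originates in Step 2.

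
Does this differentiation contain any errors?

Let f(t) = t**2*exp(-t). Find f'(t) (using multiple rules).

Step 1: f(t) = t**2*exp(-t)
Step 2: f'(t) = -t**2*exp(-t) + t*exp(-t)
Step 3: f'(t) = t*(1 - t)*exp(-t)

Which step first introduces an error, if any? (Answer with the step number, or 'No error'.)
Step 2

Step 2 is incorrect due to a wrong coefficient.
The step shows: -t**2*exp(-t) + t*exp(-t)
The correct value should be: -t**2*exp(-t) + 2*t*exp(-t)

Explanation: The coefficient 2 was incorrectly written as 1: the term 2*t*exp(-t) was incorrectly written as t*exp(-t)
The later steps are derived from this incorrect expression, so the error originates in Step 2.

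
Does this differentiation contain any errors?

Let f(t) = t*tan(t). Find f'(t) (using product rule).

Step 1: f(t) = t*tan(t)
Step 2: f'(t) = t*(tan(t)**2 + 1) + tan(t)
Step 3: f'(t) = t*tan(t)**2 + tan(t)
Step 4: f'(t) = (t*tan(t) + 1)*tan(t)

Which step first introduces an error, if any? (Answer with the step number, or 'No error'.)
Step 3

Step 3 is incorrect due to a dropped term.
The step shows: t*tan(t)**2 + tan(t)
The correct value should be: t*tan(t)**2 + t + tan(t)

Explanation: A term was dropped: the term t was incorrectly omitted
The later steps are derived from this incorrect expression, so the error originates in Step 3.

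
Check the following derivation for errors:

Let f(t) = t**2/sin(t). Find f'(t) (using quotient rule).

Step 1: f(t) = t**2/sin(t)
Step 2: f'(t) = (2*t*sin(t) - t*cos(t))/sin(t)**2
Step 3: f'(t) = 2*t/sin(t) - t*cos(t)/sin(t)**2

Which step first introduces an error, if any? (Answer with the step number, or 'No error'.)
Step 2

Step 2 is incorrect due to a wrong exponent.
The step shows: (2*t*sin(t) - t*cos(t))/sin(t)**2
The correct value should be: (-t**2*cos(t) + 2*t*sin(t))/sin(t)**2

Explanation: The exponent 2 on t was incorrectly written as 1: the term (-t**2*cos(t) + 2*t*sin(t))/sin(t)**2 was incorrectly written as (2*t*sin(t) - t*cos(t))/sin(t)**2
The later steps are derived from this incorrect expression, so the error originates in Step 2.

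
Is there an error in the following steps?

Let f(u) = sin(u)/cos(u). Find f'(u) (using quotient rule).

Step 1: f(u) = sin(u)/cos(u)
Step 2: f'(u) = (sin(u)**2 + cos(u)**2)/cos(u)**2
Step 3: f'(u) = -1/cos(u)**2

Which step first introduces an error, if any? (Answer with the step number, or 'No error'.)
Step 3

Step 3 is incorrect due to a sign flip.
The step shows: -1/cos(u)**2
The correct value should be: cos(u)**(-2)

Explanation: The sign of the whole expression was flipped: the term cos(u)**(-2) was incorrectly written as -1/cos(u)**2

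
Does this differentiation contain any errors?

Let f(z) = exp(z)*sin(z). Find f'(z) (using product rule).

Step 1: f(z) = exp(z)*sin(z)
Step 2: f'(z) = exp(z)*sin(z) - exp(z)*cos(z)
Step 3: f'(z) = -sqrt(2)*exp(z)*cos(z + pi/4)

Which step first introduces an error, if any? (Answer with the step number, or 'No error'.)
Step 2

Step 2 is incorrect due to a sign flip.
The step shows: exp(z)*sin(z) - exp(z)*cos(z)
The correct value should be: exp(z)*sin(z) + exp(z)*cos(z)

Explanation: The sign of one term was flipped: the term exp(z)*cos(z) was incorrectly written as -exp(z)*cos(z)
The later steps are derived from this incorrect expression, so the error originates in Step 2.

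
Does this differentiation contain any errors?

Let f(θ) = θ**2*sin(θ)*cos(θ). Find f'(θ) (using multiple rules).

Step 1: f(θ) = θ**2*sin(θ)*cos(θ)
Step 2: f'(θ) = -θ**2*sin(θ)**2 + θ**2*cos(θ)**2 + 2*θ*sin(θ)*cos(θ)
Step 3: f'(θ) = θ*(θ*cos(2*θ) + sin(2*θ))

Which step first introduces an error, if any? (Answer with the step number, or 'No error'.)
No error

All steps in this derivation are correct.
The final answer f'(θ) = θ*(θ*cos(2*θ) + sin(2*θ)) is valid.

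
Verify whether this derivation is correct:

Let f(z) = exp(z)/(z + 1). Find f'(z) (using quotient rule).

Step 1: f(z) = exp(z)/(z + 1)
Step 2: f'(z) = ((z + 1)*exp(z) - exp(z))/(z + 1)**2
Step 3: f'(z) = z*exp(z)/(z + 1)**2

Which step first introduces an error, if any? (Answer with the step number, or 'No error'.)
No error

All steps in this derivation are correct.
The final answer f'(z) = z*exp(z)/(z + 1)**2 is valid.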